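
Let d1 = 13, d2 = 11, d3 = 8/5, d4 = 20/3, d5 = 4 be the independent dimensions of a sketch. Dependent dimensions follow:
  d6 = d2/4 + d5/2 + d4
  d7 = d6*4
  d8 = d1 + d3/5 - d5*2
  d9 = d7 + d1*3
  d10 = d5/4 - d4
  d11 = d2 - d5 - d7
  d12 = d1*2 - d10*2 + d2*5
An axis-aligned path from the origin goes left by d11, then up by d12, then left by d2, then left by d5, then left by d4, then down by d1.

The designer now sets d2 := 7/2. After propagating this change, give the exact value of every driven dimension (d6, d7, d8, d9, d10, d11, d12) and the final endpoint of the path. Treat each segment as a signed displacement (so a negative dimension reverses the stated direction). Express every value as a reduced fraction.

d6 = 229/24
d7 = 229/6
d8 = 133/25
d9 = 463/6
d10 = -17/3
d11 = -116/3
d12 = 329/6
endpoint = (49/2, 251/6)

Apply edit: d2 := 7/2
  d6 = d2/4 + d5/2 + d4 = 229/24
  d7 = d6*4 = 229/6
  d8 = d1 + d3/5 - d5*2 = 133/25
  d9 = d7 + d1*3 = 463/6
  d10 = d5/4 - d4 = -17/3
  d11 = d2 - d5 - d7 = -116/3
  d12 = d1*2 - d10*2 + d2*5 = 329/6
Walk from origin (0, 0):
  seg 1: left by d11 = -116/3 → (116/3, 0)
  seg 2: up by d12 = 329/6 → (116/3, 329/6)
  seg 3: left by d2 = 7/2 → (211/6, 329/6)
  seg 4: left by d5 = 4 → (187/6, 329/6)
  seg 5: left by d4 = 20/3 → (49/2, 329/6)
  seg 6: down by d1 = 13 → (49/2, 251/6)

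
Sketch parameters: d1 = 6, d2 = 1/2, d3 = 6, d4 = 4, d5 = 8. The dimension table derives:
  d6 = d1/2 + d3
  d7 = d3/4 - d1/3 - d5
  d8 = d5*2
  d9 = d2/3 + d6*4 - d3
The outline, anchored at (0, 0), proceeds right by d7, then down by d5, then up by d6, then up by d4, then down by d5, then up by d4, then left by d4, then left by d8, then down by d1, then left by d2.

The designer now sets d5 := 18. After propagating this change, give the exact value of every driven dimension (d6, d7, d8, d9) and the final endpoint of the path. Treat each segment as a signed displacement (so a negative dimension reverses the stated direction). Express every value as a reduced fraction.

Apply edit: d5 := 18
  d6 = d1/2 + d3 = 9
  d7 = d3/4 - d1/3 - d5 = -37/2
  d8 = d5*2 = 36
  d9 = d2/3 + d6*4 - d3 = 181/6
Walk from origin (0, 0):
  seg 1: right by d7 = -37/2 → (-37/2, 0)
  seg 2: down by d5 = 18 → (-37/2, -18)
  seg 3: up by d6 = 9 → (-37/2, -9)
  seg 4: up by d4 = 4 → (-37/2, -5)
  seg 5: down by d5 = 18 → (-37/2, -23)
  seg 6: up by d4 = 4 → (-37/2, -19)
  seg 7: left by d4 = 4 → (-45/2, -19)
  seg 8: left by d8 = 36 → (-117/2, -19)
  seg 9: down by d1 = 6 → (-117/2, -25)
  seg 10: left by d2 = 1/2 → (-59, -25)

d6 = 9
d7 = -37/2
d8 = 36
d9 = 181/6
endpoint = (-59, -25)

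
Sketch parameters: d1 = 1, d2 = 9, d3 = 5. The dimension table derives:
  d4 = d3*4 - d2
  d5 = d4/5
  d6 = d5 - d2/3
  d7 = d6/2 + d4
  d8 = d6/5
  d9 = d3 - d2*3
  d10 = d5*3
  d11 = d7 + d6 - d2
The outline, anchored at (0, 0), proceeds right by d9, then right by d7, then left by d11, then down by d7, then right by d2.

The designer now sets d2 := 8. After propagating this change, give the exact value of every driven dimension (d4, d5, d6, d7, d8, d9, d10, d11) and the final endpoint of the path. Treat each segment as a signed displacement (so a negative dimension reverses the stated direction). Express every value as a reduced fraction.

Apply edit: d2 := 8
  d4 = d3*4 - d2 = 12
  d5 = d4/5 = 12/5
  d6 = d5 - d2/3 = -4/15
  d7 = d6/2 + d4 = 178/15
  d8 = d6/5 = -4/75
  d9 = d3 - d2*3 = -19
  d10 = d5*3 = 36/5
  d11 = d7 + d6 - d2 = 18/5
Walk from origin (0, 0):
  seg 1: right by d9 = -19 → (-19, 0)
  seg 2: right by d7 = 178/15 → (-107/15, 0)
  seg 3: left by d11 = 18/5 → (-161/15, 0)
  seg 4: down by d7 = 178/15 → (-161/15, -178/15)
  seg 5: right by d2 = 8 → (-41/15, -178/15)

d4 = 12
d5 = 12/5
d6 = -4/15
d7 = 178/15
d8 = -4/75
d9 = -19
d10 = 36/5
d11 = 18/5
endpoint = (-41/15, -178/15)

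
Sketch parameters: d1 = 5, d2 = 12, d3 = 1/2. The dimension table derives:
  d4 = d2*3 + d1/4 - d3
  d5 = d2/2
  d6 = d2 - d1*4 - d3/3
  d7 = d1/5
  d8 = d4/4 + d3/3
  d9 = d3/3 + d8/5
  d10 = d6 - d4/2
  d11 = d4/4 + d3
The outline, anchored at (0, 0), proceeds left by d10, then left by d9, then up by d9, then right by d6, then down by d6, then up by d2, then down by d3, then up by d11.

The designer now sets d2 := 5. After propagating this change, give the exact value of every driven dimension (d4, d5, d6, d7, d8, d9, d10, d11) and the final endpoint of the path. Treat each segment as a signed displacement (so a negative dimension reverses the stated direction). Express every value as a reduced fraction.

Apply edit: d2 := 5
  d4 = d2*3 + d1/4 - d3 = 63/4
  d5 = d2/2 = 5/2
  d6 = d2 - d1*4 - d3/3 = -91/6
  d7 = d1/5 = 1
  d8 = d4/4 + d3/3 = 197/48
  d9 = d3/3 + d8/5 = 79/80
  d10 = d6 - d4/2 = -553/24
  d11 = d4/4 + d3 = 71/16
Walk from origin (0, 0):
  seg 1: left by d10 = -553/24 → (553/24, 0)
  seg 2: left by d9 = 79/80 → (5293/240, 0)
  seg 3: up by d9 = 79/80 → (5293/240, 79/80)
  seg 4: right by d6 = -91/6 → (551/80, 79/80)
  seg 5: down by d6 = -91/6 → (551/80, 3877/240)
  seg 6: up by d2 = 5 → (551/80, 5077/240)
  seg 7: down by d3 = 1/2 → (551/80, 4957/240)
  seg 8: up by d11 = 71/16 → (551/80, 3011/120)

d4 = 63/4
d5 = 5/2
d6 = -91/6
d7 = 1
d8 = 197/48
d9 = 79/80
d10 = -553/24
d11 = 71/16
endpoint = (551/80, 3011/120)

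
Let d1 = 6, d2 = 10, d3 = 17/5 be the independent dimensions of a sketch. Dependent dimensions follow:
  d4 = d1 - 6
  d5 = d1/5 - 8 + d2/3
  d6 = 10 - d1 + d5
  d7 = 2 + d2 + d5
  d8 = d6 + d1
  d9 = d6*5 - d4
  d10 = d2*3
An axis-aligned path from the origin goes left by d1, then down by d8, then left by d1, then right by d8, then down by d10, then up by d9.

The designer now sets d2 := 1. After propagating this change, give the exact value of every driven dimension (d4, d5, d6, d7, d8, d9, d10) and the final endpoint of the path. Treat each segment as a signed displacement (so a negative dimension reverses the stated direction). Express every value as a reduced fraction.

d4 = 0
d5 = -97/15
d6 = -37/15
d7 = -52/15
d8 = 53/15
d9 = -37/3
d10 = 3
endpoint = (-127/15, -283/15)

Apply edit: d2 := 1
  d4 = d1 - 6 = 0
  d5 = d1/5 - 8 + d2/3 = -97/15
  d6 = 10 - d1 + d5 = -37/15
  d7 = 2 + d2 + d5 = -52/15
  d8 = d6 + d1 = 53/15
  d9 = d6*5 - d4 = -37/3
  d10 = d2*3 = 3
Walk from origin (0, 0):
  seg 1: left by d1 = 6 → (-6, 0)
  seg 2: down by d8 = 53/15 → (-6, -53/15)
  seg 3: left by d1 = 6 → (-12, -53/15)
  seg 4: right by d8 = 53/15 → (-127/15, -53/15)
  seg 5: down by d10 = 3 → (-127/15, -98/15)
  seg 6: up by d9 = -37/3 → (-127/15, -283/15)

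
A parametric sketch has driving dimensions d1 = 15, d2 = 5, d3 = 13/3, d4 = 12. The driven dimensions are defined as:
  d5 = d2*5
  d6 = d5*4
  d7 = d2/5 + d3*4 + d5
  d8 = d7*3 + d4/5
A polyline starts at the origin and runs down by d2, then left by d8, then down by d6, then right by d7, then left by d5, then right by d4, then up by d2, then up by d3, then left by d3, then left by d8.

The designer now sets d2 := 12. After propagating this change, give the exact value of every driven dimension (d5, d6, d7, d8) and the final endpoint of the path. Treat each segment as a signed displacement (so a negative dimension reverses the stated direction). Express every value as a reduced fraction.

Apply edit: d2 := 12
  d5 = d2*5 = 60
  d6 = d5*4 = 240
  d7 = d2/5 + d3*4 + d5 = 1196/15
  d8 = d7*3 + d4/5 = 1208/5
Walk from origin (0, 0):
  seg 1: down by d2 = 12 → (0, -12)
  seg 2: left by d8 = 1208/5 → (-1208/5, -12)
  seg 3: down by d6 = 240 → (-1208/5, -252)
  seg 4: right by d7 = 1196/15 → (-2428/15, -252)
  seg 5: left by d5 = 60 → (-3328/15, -252)
  seg 6: right by d4 = 12 → (-3148/15, -252)
  seg 7: up by d2 = 12 → (-3148/15, -240)
  seg 8: up by d3 = 13/3 → (-3148/15, -707/3)
  seg 9: left by d3 = 13/3 → (-1071/5, -707/3)
  seg 10: left by d8 = 1208/5 → (-2279/5, -707/3)

d5 = 60
d6 = 240
d7 = 1196/15
d8 = 1208/5
endpoint = (-2279/5, -707/3)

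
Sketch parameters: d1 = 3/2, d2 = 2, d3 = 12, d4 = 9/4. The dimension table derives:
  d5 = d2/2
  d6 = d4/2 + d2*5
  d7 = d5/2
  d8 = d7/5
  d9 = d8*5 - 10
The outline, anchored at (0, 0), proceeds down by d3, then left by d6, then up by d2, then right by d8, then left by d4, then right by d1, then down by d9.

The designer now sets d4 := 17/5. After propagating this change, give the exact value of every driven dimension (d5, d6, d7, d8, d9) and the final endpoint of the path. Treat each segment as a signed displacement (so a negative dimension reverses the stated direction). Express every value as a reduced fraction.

Apply edit: d4 := 17/5
  d5 = d2/2 = 1
  d6 = d4/2 + d2*5 = 117/10
  d7 = d5/2 = 1/2
  d8 = d7/5 = 1/10
  d9 = d8*5 - 10 = -19/2
Walk from origin (0, 0):
  seg 1: down by d3 = 12 → (0, -12)
  seg 2: left by d6 = 117/10 → (-117/10, -12)
  seg 3: up by d2 = 2 → (-117/10, -10)
  seg 4: right by d8 = 1/10 → (-58/5, -10)
  seg 5: left by d4 = 17/5 → (-15, -10)
  seg 6: right by d1 = 3/2 → (-27/2, -10)
  seg 7: down by d9 = -19/2 → (-27/2, -1/2)

d5 = 1
d6 = 117/10
d7 = 1/2
d8 = 1/10
d9 = -19/2
endpoint = (-27/2, -1/2)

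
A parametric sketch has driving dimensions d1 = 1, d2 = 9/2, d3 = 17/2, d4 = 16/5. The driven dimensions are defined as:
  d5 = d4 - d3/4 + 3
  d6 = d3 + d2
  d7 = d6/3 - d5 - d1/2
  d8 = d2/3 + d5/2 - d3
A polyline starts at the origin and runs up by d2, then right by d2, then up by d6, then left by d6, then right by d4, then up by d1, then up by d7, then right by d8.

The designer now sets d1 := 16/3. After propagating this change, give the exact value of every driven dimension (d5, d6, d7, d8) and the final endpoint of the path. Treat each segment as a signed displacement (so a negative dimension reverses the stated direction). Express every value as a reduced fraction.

d5 = 163/40
d6 = 13
d7 = -289/120
d8 = -397/80
endpoint = (-821/80, 817/40)

Apply edit: d1 := 16/3
  d5 = d4 - d3/4 + 3 = 163/40
  d6 = d3 + d2 = 13
  d7 = d6/3 - d5 - d1/2 = -289/120
  d8 = d2/3 + d5/2 - d3 = -397/80
Walk from origin (0, 0):
  seg 1: up by d2 = 9/2 → (0, 9/2)
  seg 2: right by d2 = 9/2 → (9/2, 9/2)
  seg 3: up by d6 = 13 → (9/2, 35/2)
  seg 4: left by d6 = 13 → (-17/2, 35/2)
  seg 5: right by d4 = 16/5 → (-53/10, 35/2)
  seg 6: up by d1 = 16/3 → (-53/10, 137/6)
  seg 7: up by d7 = -289/120 → (-53/10, 817/40)
  seg 8: right by d8 = -397/80 → (-821/80, 817/40)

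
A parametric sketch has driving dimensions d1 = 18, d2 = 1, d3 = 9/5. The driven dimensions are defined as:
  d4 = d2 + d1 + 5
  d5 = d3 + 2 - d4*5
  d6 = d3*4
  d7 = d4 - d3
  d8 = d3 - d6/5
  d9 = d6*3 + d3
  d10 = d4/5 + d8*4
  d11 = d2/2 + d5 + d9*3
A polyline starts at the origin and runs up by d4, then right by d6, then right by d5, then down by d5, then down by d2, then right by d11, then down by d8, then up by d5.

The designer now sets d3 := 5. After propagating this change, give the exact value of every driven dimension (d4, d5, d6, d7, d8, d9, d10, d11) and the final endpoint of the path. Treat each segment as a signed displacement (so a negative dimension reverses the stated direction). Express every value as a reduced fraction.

d4 = 24
d5 = -113
d6 = 20
d7 = 19
d8 = 1
d9 = 65
d10 = 44/5
d11 = 165/2
endpoint = (-21/2, 22)

Apply edit: d3 := 5
  d4 = d2 + d1 + 5 = 24
  d5 = d3 + 2 - d4*5 = -113
  d6 = d3*4 = 20
  d7 = d4 - d3 = 19
  d8 = d3 - d6/5 = 1
  d9 = d6*3 + d3 = 65
  d10 = d4/5 + d8*4 = 44/5
  d11 = d2/2 + d5 + d9*3 = 165/2
Walk from origin (0, 0):
  seg 1: up by d4 = 24 → (0, 24)
  seg 2: right by d6 = 20 → (20, 24)
  seg 3: right by d5 = -113 → (-93, 24)
  seg 4: down by d5 = -113 → (-93, 137)
  seg 5: down by d2 = 1 → (-93, 136)
  seg 6: right by d11 = 165/2 → (-21/2, 136)
  seg 7: down by d8 = 1 → (-21/2, 135)
  seg 8: up by d5 = -113 → (-21/2, 22)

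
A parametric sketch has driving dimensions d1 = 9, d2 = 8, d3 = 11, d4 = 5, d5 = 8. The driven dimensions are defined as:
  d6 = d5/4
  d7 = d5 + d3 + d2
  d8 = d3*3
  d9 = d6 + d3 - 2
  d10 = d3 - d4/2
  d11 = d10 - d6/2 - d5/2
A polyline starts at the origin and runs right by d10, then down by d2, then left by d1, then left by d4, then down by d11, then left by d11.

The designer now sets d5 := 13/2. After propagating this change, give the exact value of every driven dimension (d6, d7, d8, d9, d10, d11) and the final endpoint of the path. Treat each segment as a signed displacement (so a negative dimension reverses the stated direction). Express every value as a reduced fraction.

d6 = 13/8
d7 = 51/2
d8 = 33
d9 = 85/8
d10 = 17/2
d11 = 71/16
endpoint = (-159/16, -199/16)

Apply edit: d5 := 13/2
  d6 = d5/4 = 13/8
  d7 = d5 + d3 + d2 = 51/2
  d8 = d3*3 = 33
  d9 = d6 + d3 - 2 = 85/8
  d10 = d3 - d4/2 = 17/2
  d11 = d10 - d6/2 - d5/2 = 71/16
Walk from origin (0, 0):
  seg 1: right by d10 = 17/2 → (17/2, 0)
  seg 2: down by d2 = 8 → (17/2, -8)
  seg 3: left by d1 = 9 → (-1/2, -8)
  seg 4: left by d4 = 5 → (-11/2, -8)
  seg 5: down by d11 = 71/16 → (-11/2, -199/16)
  seg 6: left by d11 = 71/16 → (-159/16, -199/16)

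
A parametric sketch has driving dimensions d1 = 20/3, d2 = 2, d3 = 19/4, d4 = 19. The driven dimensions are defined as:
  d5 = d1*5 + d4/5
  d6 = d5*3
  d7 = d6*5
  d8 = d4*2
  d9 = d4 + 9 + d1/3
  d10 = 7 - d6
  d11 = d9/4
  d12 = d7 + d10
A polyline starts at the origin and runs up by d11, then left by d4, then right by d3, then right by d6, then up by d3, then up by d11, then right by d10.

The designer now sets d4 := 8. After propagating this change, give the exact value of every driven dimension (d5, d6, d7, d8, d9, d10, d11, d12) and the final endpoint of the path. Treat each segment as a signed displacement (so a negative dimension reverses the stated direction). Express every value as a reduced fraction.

Apply edit: d4 := 8
  d5 = d1*5 + d4/5 = 524/15
  d6 = d5*3 = 524/5
  d7 = d6*5 = 524
  d8 = d4*2 = 16
  d9 = d4 + 9 + d1/3 = 173/9
  d10 = 7 - d6 = -489/5
  d11 = d9/4 = 173/36
  d12 = d7 + d10 = 2131/5
Walk from origin (0, 0):
  seg 1: up by d11 = 173/36 → (0, 173/36)
  seg 2: left by d4 = 8 → (-8, 173/36)
  seg 3: right by d3 = 19/4 → (-13/4, 173/36)
  seg 4: right by d6 = 524/5 → (2031/20, 173/36)
  seg 5: up by d3 = 19/4 → (2031/20, 86/9)
  seg 6: up by d11 = 173/36 → (2031/20, 517/36)
  seg 7: right by d10 = -489/5 → (15/4, 517/36)

d5 = 524/15
d6 = 524/5
d7 = 524
d8 = 16
d9 = 173/9
d10 = -489/5
d11 = 173/36
d12 = 2131/5
endpoint = (15/4, 517/36)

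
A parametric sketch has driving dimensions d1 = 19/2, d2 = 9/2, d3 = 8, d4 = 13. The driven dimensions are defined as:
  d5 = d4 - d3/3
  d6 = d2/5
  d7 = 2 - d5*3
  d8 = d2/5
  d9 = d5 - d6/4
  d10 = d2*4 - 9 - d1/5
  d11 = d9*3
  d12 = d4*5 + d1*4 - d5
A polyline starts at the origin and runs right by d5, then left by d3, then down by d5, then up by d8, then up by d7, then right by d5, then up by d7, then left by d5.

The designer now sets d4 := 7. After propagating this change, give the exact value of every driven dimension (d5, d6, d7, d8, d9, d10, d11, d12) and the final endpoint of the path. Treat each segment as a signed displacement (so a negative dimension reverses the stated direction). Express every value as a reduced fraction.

Apply edit: d4 := 7
  d5 = d4 - d3/3 = 13/3
  d6 = d2/5 = 9/10
  d7 = 2 - d5*3 = -11
  d8 = d2/5 = 9/10
  d9 = d5 - d6/4 = 493/120
  d10 = d2*4 - 9 - d1/5 = 71/10
  d11 = d9*3 = 493/40
  d12 = d4*5 + d1*4 - d5 = 206/3
Walk from origin (0, 0):
  seg 1: right by d5 = 13/3 → (13/3, 0)
  seg 2: left by d3 = 8 → (-11/3, 0)
  seg 3: down by d5 = 13/3 → (-11/3, -13/3)
  seg 4: up by d8 = 9/10 → (-11/3, -103/30)
  seg 5: up by d7 = -11 → (-11/3, -433/30)
  seg 6: right by d5 = 13/3 → (2/3, -433/30)
  seg 7: up by d7 = -11 → (2/3, -763/30)
  seg 8: left by d5 = 13/3 → (-11/3, -763/30)

d5 = 13/3
d6 = 9/10
d7 = -11
d8 = 9/10
d9 = 493/120
d10 = 71/10
d11 = 493/40
d12 = 206/3
endpoint = (-11/3, -763/30)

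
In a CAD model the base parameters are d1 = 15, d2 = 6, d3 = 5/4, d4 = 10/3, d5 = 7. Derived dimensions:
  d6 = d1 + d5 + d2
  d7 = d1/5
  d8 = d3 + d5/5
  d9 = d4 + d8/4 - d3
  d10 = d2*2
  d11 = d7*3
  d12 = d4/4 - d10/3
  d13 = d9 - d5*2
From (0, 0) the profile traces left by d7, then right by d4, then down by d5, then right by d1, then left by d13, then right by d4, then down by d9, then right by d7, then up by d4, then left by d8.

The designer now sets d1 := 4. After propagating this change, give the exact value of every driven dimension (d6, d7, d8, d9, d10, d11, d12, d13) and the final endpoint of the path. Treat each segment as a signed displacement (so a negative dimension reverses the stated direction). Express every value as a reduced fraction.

d6 = 17
d7 = 4/5
d8 = 53/20
d9 = 659/240
d10 = 12
d11 = 12/5
d12 = -19/6
d13 = -2701/240
endpoint = (925/48, -513/80)

Apply edit: d1 := 4
  d6 = d1 + d5 + d2 = 17
  d7 = d1/5 = 4/5
  d8 = d3 + d5/5 = 53/20
  d9 = d4 + d8/4 - d3 = 659/240
  d10 = d2*2 = 12
  d11 = d7*3 = 12/5
  d12 = d4/4 - d10/3 = -19/6
  d13 = d9 - d5*2 = -2701/240
Walk from origin (0, 0):
  seg 1: left by d7 = 4/5 → (-4/5, 0)
  seg 2: right by d4 = 10/3 → (38/15, 0)
  seg 3: down by d5 = 7 → (38/15, -7)
  seg 4: right by d1 = 4 → (98/15, -7)
  seg 5: left by d13 = -2701/240 → (1423/80, -7)
  seg 6: right by d4 = 10/3 → (5069/240, -7)
  seg 7: down by d9 = 659/240 → (5069/240, -2339/240)
  seg 8: right by d7 = 4/5 → (5261/240, -2339/240)
  seg 9: up by d4 = 10/3 → (5261/240, -513/80)
  seg 10: left by d8 = 53/20 → (925/48, -513/80)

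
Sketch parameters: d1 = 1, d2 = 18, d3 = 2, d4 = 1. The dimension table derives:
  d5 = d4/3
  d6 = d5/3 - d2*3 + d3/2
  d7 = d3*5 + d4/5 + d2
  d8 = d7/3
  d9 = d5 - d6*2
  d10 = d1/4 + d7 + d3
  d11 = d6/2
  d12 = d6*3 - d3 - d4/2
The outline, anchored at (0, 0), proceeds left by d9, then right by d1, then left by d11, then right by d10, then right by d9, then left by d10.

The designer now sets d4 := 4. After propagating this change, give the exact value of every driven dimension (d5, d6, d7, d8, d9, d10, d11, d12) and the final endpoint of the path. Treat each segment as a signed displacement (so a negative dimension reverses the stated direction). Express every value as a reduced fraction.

Apply edit: d4 := 4
  d5 = d4/3 = 4/3
  d6 = d5/3 - d2*3 + d3/2 = -473/9
  d7 = d3*5 + d4/5 + d2 = 144/5
  d8 = d7/3 = 48/5
  d9 = d5 - d6*2 = 958/9
  d10 = d1/4 + d7 + d3 = 621/20
  d11 = d6/2 = -473/18
  d12 = d6*3 - d3 - d4/2 = -485/3
Walk from origin (0, 0):
  seg 1: left by d9 = 958/9 → (-958/9, 0)
  seg 2: right by d1 = 1 → (-949/9, 0)
  seg 3: left by d11 = -473/18 → (-475/6, 0)
  seg 4: right by d10 = 621/20 → (-2887/60, 0)
  seg 5: right by d9 = 958/9 → (10499/180, 0)
  seg 6: left by d10 = 621/20 → (491/18, 0)

d5 = 4/3
d6 = -473/9
d7 = 144/5
d8 = 48/5
d9 = 958/9
d10 = 621/20
d11 = -473/18
d12 = -485/3
endpoint = (491/18, 0)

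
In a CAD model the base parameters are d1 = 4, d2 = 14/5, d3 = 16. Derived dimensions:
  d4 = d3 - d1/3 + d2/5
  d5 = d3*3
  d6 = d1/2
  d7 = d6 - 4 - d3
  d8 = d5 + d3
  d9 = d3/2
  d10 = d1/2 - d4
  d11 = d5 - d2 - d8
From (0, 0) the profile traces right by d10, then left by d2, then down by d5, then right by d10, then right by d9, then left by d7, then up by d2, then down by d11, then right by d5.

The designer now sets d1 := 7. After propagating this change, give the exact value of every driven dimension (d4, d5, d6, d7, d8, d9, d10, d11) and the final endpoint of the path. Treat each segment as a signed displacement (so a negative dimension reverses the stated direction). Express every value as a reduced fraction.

d4 = 1067/75
d5 = 48
d6 = 7/2
d7 = -33/2
d8 = 64
d9 = 8
d10 = -1609/150
d11 = -94/5
endpoint = (7237/150, -132/5)

Apply edit: d1 := 7
  d4 = d3 - d1/3 + d2/5 = 1067/75
  d5 = d3*3 = 48
  d6 = d1/2 = 7/2
  d7 = d6 - 4 - d3 = -33/2
  d8 = d5 + d3 = 64
  d9 = d3/2 = 8
  d10 = d1/2 - d4 = -1609/150
  d11 = d5 - d2 - d8 = -94/5
Walk from origin (0, 0):
  seg 1: right by d10 = -1609/150 → (-1609/150, 0)
  seg 2: left by d2 = 14/5 → (-2029/150, 0)
  seg 3: down by d5 = 48 → (-2029/150, -48)
  seg 4: right by d10 = -1609/150 → (-1819/75, -48)
  seg 5: right by d9 = 8 → (-1219/75, -48)
  seg 6: left by d7 = -33/2 → (37/150, -48)
  seg 7: up by d2 = 14/5 → (37/150, -226/5)
  seg 8: down by d11 = -94/5 → (37/150, -132/5)
  seg 9: right by d5 = 48 → (7237/150, -132/5)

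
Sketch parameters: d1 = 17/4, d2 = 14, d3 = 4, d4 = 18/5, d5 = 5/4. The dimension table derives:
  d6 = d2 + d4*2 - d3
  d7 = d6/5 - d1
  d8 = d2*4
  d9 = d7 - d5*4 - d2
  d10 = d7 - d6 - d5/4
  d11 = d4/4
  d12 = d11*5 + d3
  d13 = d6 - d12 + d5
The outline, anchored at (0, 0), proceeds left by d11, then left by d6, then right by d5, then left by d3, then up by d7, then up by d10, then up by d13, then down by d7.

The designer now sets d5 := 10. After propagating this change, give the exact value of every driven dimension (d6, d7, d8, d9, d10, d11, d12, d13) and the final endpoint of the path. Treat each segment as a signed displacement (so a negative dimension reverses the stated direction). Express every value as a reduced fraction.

d6 = 86/5
d7 = -81/100
d8 = 56
d9 = -5481/100
d10 = -2051/100
d11 = 9/10
d12 = 17/2
d13 = 187/10
endpoint = (-121/10, -181/100)

Apply edit: d5 := 10
  d6 = d2 + d4*2 - d3 = 86/5
  d7 = d6/5 - d1 = -81/100
  d8 = d2*4 = 56
  d9 = d7 - d5*4 - d2 = -5481/100
  d10 = d7 - d6 - d5/4 = -2051/100
  d11 = d4/4 = 9/10
  d12 = d11*5 + d3 = 17/2
  d13 = d6 - d12 + d5 = 187/10
Walk from origin (0, 0):
  seg 1: left by d11 = 9/10 → (-9/10, 0)
  seg 2: left by d6 = 86/5 → (-181/10, 0)
  seg 3: right by d5 = 10 → (-81/10, 0)
  seg 4: left by d3 = 4 → (-121/10, 0)
  seg 5: up by d7 = -81/100 → (-121/10, -81/100)
  seg 6: up by d10 = -2051/100 → (-121/10, -533/25)
  seg 7: up by d13 = 187/10 → (-121/10, -131/50)
  seg 8: down by d7 = -81/100 → (-121/10, -181/100)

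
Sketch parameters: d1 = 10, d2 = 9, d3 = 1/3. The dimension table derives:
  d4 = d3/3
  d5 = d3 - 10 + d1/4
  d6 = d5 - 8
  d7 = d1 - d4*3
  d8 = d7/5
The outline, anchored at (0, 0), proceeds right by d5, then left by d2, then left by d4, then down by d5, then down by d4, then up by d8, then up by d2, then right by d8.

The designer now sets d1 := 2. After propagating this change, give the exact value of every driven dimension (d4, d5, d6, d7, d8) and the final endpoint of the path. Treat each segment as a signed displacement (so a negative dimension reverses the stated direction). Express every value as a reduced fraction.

Apply edit: d1 := 2
  d4 = d3/3 = 1/9
  d5 = d3 - 10 + d1/4 = -55/6
  d6 = d5 - 8 = -103/6
  d7 = d1 - d4*3 = 5/3
  d8 = d7/5 = 1/3
Walk from origin (0, 0):
  seg 1: right by d5 = -55/6 → (-55/6, 0)
  seg 2: left by d2 = 9 → (-109/6, 0)
  seg 3: left by d4 = 1/9 → (-329/18, 0)
  seg 4: down by d5 = -55/6 → (-329/18, 55/6)
  seg 5: down by d4 = 1/9 → (-329/18, 163/18)
  seg 6: up by d8 = 1/3 → (-329/18, 169/18)
  seg 7: up by d2 = 9 → (-329/18, 331/18)
  seg 8: right by d8 = 1/3 → (-323/18, 331/18)

d4 = 1/9
d5 = -55/6
d6 = -103/6
d7 = 5/3
d8 = 1/3
endpoint = (-323/18, 331/18)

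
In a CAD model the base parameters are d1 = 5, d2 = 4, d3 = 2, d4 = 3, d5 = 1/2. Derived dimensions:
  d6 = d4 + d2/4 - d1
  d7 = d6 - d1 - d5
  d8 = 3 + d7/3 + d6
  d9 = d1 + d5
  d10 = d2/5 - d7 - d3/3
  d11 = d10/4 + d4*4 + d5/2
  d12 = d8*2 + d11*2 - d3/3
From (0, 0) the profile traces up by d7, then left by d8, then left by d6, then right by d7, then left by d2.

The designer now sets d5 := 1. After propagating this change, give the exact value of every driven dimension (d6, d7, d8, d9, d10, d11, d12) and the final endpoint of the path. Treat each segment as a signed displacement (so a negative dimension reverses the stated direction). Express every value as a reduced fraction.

d6 = -1
d7 = -7
d8 = -1/3
d9 = 6
d10 = 107/15
d11 = 857/60
d12 = 817/30
endpoint = (-29/3, -7)

Apply edit: d5 := 1
  d6 = d4 + d2/4 - d1 = -1
  d7 = d6 - d1 - d5 = -7
  d8 = 3 + d7/3 + d6 = -1/3
  d9 = d1 + d5 = 6
  d10 = d2/5 - d7 - d3/3 = 107/15
  d11 = d10/4 + d4*4 + d5/2 = 857/60
  d12 = d8*2 + d11*2 - d3/3 = 817/30
Walk from origin (0, 0):
  seg 1: up by d7 = -7 → (0, -7)
  seg 2: left by d8 = -1/3 → (1/3, -7)
  seg 3: left by d6 = -1 → (4/3, -7)
  seg 4: right by d7 = -7 → (-17/3, -7)
  seg 5: left by d2 = 4 → (-29/3, -7)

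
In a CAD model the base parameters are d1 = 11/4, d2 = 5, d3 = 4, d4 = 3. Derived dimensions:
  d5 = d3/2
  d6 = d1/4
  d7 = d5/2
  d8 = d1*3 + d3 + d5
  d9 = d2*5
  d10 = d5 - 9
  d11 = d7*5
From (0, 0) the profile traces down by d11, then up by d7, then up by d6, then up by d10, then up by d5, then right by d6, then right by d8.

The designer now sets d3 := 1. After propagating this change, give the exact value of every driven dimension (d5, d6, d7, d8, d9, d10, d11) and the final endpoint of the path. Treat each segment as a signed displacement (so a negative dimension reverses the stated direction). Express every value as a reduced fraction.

d5 = 1/2
d6 = 11/16
d7 = 1/4
d8 = 39/4
d9 = 25
d10 = -17/2
d11 = 5/4
endpoint = (167/16, -133/16)

Apply edit: d3 := 1
  d5 = d3/2 = 1/2
  d6 = d1/4 = 11/16
  d7 = d5/2 = 1/4
  d8 = d1*3 + d3 + d5 = 39/4
  d9 = d2*5 = 25
  d10 = d5 - 9 = -17/2
  d11 = d7*5 = 5/4
Walk from origin (0, 0):
  seg 1: down by d11 = 5/4 → (0, -5/4)
  seg 2: up by d7 = 1/4 → (0, -1)
  seg 3: up by d6 = 11/16 → (0, -5/16)
  seg 4: up by d10 = -17/2 → (0, -141/16)
  seg 5: up by d5 = 1/2 → (0, -133/16)
  seg 6: right by d6 = 11/16 → (11/16, -133/16)
  seg 7: right by d8 = 39/4 → (167/16, -133/16)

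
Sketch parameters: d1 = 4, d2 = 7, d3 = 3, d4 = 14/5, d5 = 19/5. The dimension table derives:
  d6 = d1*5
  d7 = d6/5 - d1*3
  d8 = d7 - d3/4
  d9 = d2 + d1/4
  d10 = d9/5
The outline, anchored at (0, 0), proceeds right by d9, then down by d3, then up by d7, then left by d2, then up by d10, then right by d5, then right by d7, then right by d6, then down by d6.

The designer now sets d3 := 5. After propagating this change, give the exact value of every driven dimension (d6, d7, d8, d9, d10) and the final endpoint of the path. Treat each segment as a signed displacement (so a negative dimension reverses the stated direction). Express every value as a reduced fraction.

Apply edit: d3 := 5
  d6 = d1*5 = 20
  d7 = d6/5 - d1*3 = -8
  d8 = d7 - d3/4 = -37/4
  d9 = d2 + d1/4 = 8
  d10 = d9/5 = 8/5
Walk from origin (0, 0):
  seg 1: right by d9 = 8 → (8, 0)
  seg 2: down by d3 = 5 → (8, -5)
  seg 3: up by d7 = -8 → (8, -13)
  seg 4: left by d2 = 7 → (1, -13)
  seg 5: up by d10 = 8/5 → (1, -57/5)
  seg 6: right by d5 = 19/5 → (24/5, -57/5)
  seg 7: right by d7 = -8 → (-16/5, -57/5)
  seg 8: right by d6 = 20 → (84/5, -57/5)
  seg 9: down by d6 = 20 → (84/5, -157/5)

d6 = 20
d7 = -8
d8 = -37/4
d9 = 8
d10 = 8/5
endpoint = (84/5, -157/5)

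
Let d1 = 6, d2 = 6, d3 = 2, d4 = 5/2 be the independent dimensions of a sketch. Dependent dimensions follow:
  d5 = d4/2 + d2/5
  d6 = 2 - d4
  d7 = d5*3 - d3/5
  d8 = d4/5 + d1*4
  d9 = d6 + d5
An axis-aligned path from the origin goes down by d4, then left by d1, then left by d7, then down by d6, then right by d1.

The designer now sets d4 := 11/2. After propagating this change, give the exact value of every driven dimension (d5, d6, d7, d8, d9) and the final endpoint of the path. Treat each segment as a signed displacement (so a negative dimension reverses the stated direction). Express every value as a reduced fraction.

d5 = 79/20
d6 = -7/2
d7 = 229/20
d8 = 251/10
d9 = 9/20
endpoint = (-229/20, -2)

Apply edit: d4 := 11/2
  d5 = d4/2 + d2/5 = 79/20
  d6 = 2 - d4 = -7/2
  d7 = d5*3 - d3/5 = 229/20
  d8 = d4/5 + d1*4 = 251/10
  d9 = d6 + d5 = 9/20
Walk from origin (0, 0):
  seg 1: down by d4 = 11/2 → (0, -11/2)
  seg 2: left by d1 = 6 → (-6, -11/2)
  seg 3: left by d7 = 229/20 → (-349/20, -11/2)
  seg 4: down by d6 = -7/2 → (-349/20, -2)
  seg 5: right by d1 = 6 → (-229/20, -2)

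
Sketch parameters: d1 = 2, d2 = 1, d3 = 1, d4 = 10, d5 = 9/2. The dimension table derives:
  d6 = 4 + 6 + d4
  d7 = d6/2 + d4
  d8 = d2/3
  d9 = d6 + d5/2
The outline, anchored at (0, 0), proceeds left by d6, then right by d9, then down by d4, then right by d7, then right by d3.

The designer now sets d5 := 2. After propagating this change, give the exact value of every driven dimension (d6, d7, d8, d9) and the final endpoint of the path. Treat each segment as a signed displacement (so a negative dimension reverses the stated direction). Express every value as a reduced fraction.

Apply edit: d5 := 2
  d6 = 4 + 6 + d4 = 20
  d7 = d6/2 + d4 = 20
  d8 = d2/3 = 1/3
  d9 = d6 + d5/2 = 21
Walk from origin (0, 0):
  seg 1: left by d6 = 20 → (-20, 0)
  seg 2: right by d9 = 21 → (1, 0)
  seg 3: down by d4 = 10 → (1, -10)
  seg 4: right by d7 = 20 → (21, -10)
  seg 5: right by d3 = 1 → (22, -10)

d6 = 20
d7 = 20
d8 = 1/3
d9 = 21
endpoint = (22, -10)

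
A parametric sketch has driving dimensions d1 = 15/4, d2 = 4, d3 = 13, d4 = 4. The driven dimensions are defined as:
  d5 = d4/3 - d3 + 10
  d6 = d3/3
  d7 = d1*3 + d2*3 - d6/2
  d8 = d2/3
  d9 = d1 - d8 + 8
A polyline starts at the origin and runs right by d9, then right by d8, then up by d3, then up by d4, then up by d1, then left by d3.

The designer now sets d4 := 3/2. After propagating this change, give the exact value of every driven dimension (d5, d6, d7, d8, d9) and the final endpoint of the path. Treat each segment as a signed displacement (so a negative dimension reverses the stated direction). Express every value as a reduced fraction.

d5 = -5/2
d6 = 13/3
d7 = 253/12
d8 = 4/3
d9 = 125/12
endpoint = (-5/4, 73/4)

Apply edit: d4 := 3/2
  d5 = d4/3 - d3 + 10 = -5/2
  d6 = d3/3 = 13/3
  d7 = d1*3 + d2*3 - d6/2 = 253/12
  d8 = d2/3 = 4/3
  d9 = d1 - d8 + 8 = 125/12
Walk from origin (0, 0):
  seg 1: right by d9 = 125/12 → (125/12, 0)
  seg 2: right by d8 = 4/3 → (47/4, 0)
  seg 3: up by d3 = 13 → (47/4, 13)
  seg 4: up by d4 = 3/2 → (47/4, 29/2)
  seg 5: up by d1 = 15/4 → (47/4, 73/4)
  seg 6: left by d3 = 13 → (-5/4, 73/4)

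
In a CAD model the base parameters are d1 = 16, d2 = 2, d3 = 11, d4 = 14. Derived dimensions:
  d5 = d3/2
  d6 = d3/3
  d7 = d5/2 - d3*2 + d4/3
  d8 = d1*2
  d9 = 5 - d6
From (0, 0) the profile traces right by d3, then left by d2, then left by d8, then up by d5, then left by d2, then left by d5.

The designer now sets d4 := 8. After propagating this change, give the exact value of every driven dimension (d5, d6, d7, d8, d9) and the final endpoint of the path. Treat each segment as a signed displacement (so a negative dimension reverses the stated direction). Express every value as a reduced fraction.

Apply edit: d4 := 8
  d5 = d3/2 = 11/2
  d6 = d3/3 = 11/3
  d7 = d5/2 - d3*2 + d4/3 = -199/12
  d8 = d1*2 = 32
  d9 = 5 - d6 = 4/3
Walk from origin (0, 0):
  seg 1: right by d3 = 11 → (11, 0)
  seg 2: left by d2 = 2 → (9, 0)
  seg 3: left by d8 = 32 → (-23, 0)
  seg 4: up by d5 = 11/2 → (-23, 11/2)
  seg 5: left by d2 = 2 → (-25, 11/2)
  seg 6: left by d5 = 11/2 → (-61/2, 11/2)

d5 = 11/2
d6 = 11/3
d7 = -199/12
d8 = 32
d9 = 4/3
endpoint = (-61/2, 11/2)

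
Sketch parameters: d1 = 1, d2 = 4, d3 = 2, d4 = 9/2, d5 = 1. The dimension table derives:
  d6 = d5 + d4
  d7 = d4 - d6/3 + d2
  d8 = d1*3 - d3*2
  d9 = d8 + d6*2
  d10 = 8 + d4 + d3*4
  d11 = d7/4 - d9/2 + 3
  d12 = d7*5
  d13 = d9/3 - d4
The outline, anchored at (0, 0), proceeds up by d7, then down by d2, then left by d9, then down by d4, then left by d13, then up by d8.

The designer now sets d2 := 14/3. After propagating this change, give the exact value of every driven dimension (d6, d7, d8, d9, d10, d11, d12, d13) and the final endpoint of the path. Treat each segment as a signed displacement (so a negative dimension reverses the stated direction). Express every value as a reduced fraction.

d6 = 11/2
d7 = 22/3
d8 = -1
d9 = 10
d10 = 41/2
d11 = -1/6
d12 = 110/3
d13 = -7/6
endpoint = (-53/6, -17/6)

Apply edit: d2 := 14/3
  d6 = d5 + d4 = 11/2
  d7 = d4 - d6/3 + d2 = 22/3
  d8 = d1*3 - d3*2 = -1
  d9 = d8 + d6*2 = 10
  d10 = 8 + d4 + d3*4 = 41/2
  d11 = d7/4 - d9/2 + 3 = -1/6
  d12 = d7*5 = 110/3
  d13 = d9/3 - d4 = -7/6
Walk from origin (0, 0):
  seg 1: up by d7 = 22/3 → (0, 22/3)
  seg 2: down by d2 = 14/3 → (0, 8/3)
  seg 3: left by d9 = 10 → (-10, 8/3)
  seg 4: down by d4 = 9/2 → (-10, -11/6)
  seg 5: left by d13 = -7/6 → (-53/6, -11/6)
  seg 6: up by d8 = -1 → (-53/6, -17/6)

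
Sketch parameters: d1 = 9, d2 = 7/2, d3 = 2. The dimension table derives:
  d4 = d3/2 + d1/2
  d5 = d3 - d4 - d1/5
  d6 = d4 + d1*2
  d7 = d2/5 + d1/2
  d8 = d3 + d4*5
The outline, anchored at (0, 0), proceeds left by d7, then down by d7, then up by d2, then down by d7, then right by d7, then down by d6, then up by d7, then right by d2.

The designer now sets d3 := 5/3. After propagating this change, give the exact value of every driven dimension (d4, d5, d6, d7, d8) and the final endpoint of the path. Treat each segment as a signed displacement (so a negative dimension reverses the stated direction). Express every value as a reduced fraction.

Apply edit: d3 := 5/3
  d4 = d3/2 + d1/2 = 16/3
  d5 = d3 - d4 - d1/5 = -82/15
  d6 = d4 + d1*2 = 70/3
  d7 = d2/5 + d1/2 = 26/5
  d8 = d3 + d4*5 = 85/3
Walk from origin (0, 0):
  seg 1: left by d7 = 26/5 → (-26/5, 0)
  seg 2: down by d7 = 26/5 → (-26/5, -26/5)
  seg 3: up by d2 = 7/2 → (-26/5, -17/10)
  seg 4: down by d7 = 26/5 → (-26/5, -69/10)
  seg 5: right by d7 = 26/5 → (0, -69/10)
  seg 6: down by d6 = 70/3 → (0, -907/30)
  seg 7: up by d7 = 26/5 → (0, -751/30)
  seg 8: right by d2 = 7/2 → (7/2, -751/30)

d4 = 16/3
d5 = -82/15
d6 = 70/3
d7 = 26/5
d8 = 85/3
endpoint = (7/2, -751/30)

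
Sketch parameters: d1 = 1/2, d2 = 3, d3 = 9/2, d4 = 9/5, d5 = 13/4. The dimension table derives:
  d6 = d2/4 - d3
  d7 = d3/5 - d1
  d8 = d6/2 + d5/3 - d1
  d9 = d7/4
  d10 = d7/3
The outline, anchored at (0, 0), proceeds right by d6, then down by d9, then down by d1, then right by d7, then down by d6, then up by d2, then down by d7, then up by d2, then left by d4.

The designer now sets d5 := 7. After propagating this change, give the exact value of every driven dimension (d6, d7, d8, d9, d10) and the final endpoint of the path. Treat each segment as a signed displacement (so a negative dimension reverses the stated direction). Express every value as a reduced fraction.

d6 = -15/4
d7 = 2/5
d8 = -1/24
d9 = 1/10
d10 = 2/15
endpoint = (-103/20, 35/4)

Apply edit: d5 := 7
  d6 = d2/4 - d3 = -15/4
  d7 = d3/5 - d1 = 2/5
  d8 = d6/2 + d5/3 - d1 = -1/24
  d9 = d7/4 = 1/10
  d10 = d7/3 = 2/15
Walk from origin (0, 0):
  seg 1: right by d6 = -15/4 → (-15/4, 0)
  seg 2: down by d9 = 1/10 → (-15/4, -1/10)
  seg 3: down by d1 = 1/2 → (-15/4, -3/5)
  seg 4: right by d7 = 2/5 → (-67/20, -3/5)
  seg 5: down by d6 = -15/4 → (-67/20, 63/20)
  seg 6: up by d2 = 3 → (-67/20, 123/20)
  seg 7: down by d7 = 2/5 → (-67/20, 23/4)
  seg 8: up by d2 = 3 → (-67/20, 35/4)
  seg 9: left by d4 = 9/5 → (-103/20, 35/4)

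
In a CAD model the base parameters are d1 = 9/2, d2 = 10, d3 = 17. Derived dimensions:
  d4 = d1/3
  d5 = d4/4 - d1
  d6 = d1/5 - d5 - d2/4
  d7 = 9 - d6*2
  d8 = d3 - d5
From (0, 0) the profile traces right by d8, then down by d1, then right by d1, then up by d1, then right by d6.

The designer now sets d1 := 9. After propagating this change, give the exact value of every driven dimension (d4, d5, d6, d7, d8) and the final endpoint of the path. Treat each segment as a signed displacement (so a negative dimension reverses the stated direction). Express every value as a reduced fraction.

Apply edit: d1 := 9
  d4 = d1/3 = 3
  d5 = d4/4 - d1 = -33/4
  d6 = d1/5 - d5 - d2/4 = 151/20
  d7 = 9 - d6*2 = -61/10
  d8 = d3 - d5 = 101/4
Walk from origin (0, 0):
  seg 1: right by d8 = 101/4 → (101/4, 0)
  seg 2: down by d1 = 9 → (101/4, -9)
  seg 3: right by d1 = 9 → (137/4, -9)
  seg 4: up by d1 = 9 → (137/4, 0)
  seg 5: right by d6 = 151/20 → (209/5, 0)

d4 = 3
d5 = -33/4
d6 = 151/20
d7 = -61/10
d8 = 101/4
endpoint = (209/5, 0)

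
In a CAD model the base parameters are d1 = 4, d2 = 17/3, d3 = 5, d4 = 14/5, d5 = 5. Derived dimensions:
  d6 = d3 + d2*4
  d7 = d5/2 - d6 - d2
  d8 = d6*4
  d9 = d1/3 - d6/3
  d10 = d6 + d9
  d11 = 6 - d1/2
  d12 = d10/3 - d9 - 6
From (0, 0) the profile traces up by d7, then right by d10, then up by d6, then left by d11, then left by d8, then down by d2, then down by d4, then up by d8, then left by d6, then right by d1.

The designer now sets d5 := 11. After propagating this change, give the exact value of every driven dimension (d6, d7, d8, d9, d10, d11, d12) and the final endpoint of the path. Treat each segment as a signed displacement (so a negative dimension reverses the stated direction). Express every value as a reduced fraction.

Apply edit: d5 := 11
  d6 = d3 + d2*4 = 83/3
  d7 = d5/2 - d6 - d2 = -167/6
  d8 = d6*4 = 332/3
  d9 = d1/3 - d6/3 = -71/9
  d10 = d6 + d9 = 178/9
  d11 = 6 - d1/2 = 4
  d12 = d10/3 - d9 - 6 = 229/27
Walk from origin (0, 0):
  seg 1: up by d7 = -167/6 → (0, -167/6)
  seg 2: right by d10 = 178/9 → (178/9, -167/6)
  seg 3: up by d6 = 83/3 → (178/9, -1/6)
  seg 4: left by d11 = 4 → (142/9, -1/6)
  seg 5: left by d8 = 332/3 → (-854/9, -1/6)
  seg 6: down by d2 = 17/3 → (-854/9, -35/6)
  seg 7: down by d4 = 14/5 → (-854/9, -259/30)
  seg 8: up by d8 = 332/3 → (-854/9, 3061/30)
  seg 9: left by d6 = 83/3 → (-1103/9, 3061/30)
  seg 10: right by d1 = 4 → (-1067/9, 3061/30)

d6 = 83/3
d7 = -167/6
d8 = 332/3
d9 = -71/9
d10 = 178/9
d11 = 4
d12 = 229/27
endpoint = (-1067/9, 3061/30)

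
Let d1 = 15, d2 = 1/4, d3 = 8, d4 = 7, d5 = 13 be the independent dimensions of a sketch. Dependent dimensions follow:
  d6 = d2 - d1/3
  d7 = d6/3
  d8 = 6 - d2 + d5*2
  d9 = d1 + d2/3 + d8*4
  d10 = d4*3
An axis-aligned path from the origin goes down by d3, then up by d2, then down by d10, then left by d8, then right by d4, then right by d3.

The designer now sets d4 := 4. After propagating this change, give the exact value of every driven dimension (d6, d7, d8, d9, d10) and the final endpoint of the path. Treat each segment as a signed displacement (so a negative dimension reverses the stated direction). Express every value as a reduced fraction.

d6 = -19/4
d7 = -19/12
d8 = 127/4
d9 = 1705/12
d10 = 12
endpoint = (-79/4, -79/4)

Apply edit: d4 := 4
  d6 = d2 - d1/3 = -19/4
  d7 = d6/3 = -19/12
  d8 = 6 - d2 + d5*2 = 127/4
  d9 = d1 + d2/3 + d8*4 = 1705/12
  d10 = d4*3 = 12
Walk from origin (0, 0):
  seg 1: down by d3 = 8 → (0, -8)
  seg 2: up by d2 = 1/4 → (0, -31/4)
  seg 3: down by d10 = 12 → (0, -79/4)
  seg 4: left by d8 = 127/4 → (-127/4, -79/4)
  seg 5: right by d4 = 4 → (-111/4, -79/4)
  seg 6: right by d3 = 8 → (-79/4, -79/4)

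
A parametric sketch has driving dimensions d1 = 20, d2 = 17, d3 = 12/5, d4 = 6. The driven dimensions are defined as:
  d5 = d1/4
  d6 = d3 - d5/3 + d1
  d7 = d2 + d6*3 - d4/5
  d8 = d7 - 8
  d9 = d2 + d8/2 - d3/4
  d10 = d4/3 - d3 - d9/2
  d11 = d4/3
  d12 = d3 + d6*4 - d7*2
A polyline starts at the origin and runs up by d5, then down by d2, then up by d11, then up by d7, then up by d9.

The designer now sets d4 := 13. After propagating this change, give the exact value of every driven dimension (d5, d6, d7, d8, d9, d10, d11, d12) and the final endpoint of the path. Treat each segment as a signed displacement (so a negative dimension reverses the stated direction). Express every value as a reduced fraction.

Apply edit: d4 := 13
  d5 = d1/4 = 5
  d6 = d3 - d5/3 + d1 = 311/15
  d7 = d2 + d6*3 - d4/5 = 383/5
  d8 = d7 - 8 = 343/5
  d9 = d2 + d8/2 - d3/4 = 507/10
  d10 = d4/3 - d3 - d9/2 = -281/12
  d11 = d4/3 = 13/3
  d12 = d3 + d6*4 - d7*2 = -1018/15
Walk from origin (0, 0):
  seg 1: up by d5 = 5 → (0, 5)
  seg 2: down by d2 = 17 → (0, -12)
  seg 3: up by d11 = 13/3 → (0, -23/3)
  seg 4: up by d7 = 383/5 → (0, 1034/15)
  seg 5: up by d9 = 507/10 → (0, 3589/30)

d5 = 5
d6 = 311/15
d7 = 383/5
d8 = 343/5
d9 = 507/10
d10 = -281/12
d11 = 13/3
d12 = -1018/15
endpoint = (0, 3589/30)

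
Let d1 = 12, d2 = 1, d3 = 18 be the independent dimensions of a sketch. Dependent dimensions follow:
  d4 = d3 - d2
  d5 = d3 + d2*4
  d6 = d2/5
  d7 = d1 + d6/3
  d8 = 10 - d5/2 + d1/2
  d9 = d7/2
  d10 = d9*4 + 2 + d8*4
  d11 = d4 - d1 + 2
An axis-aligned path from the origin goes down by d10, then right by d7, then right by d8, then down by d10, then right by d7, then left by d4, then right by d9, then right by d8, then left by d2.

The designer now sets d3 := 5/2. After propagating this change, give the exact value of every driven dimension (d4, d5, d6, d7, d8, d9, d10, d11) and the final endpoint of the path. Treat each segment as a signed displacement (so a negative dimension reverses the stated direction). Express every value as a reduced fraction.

d4 = 3/2
d5 = 13/2
d6 = 1/5
d7 = 181/15
d8 = 51/4
d9 = 181/30
d10 = 1157/15
d11 = -17/2
endpoint = (319/6, -2314/15)

Apply edit: d3 := 5/2
  d4 = d3 - d2 = 3/2
  d5 = d3 + d2*4 = 13/2
  d6 = d2/5 = 1/5
  d7 = d1 + d6/3 = 181/15
  d8 = 10 - d5/2 + d1/2 = 51/4
  d9 = d7/2 = 181/30
  d10 = d9*4 + 2 + d8*4 = 1157/15
  d11 = d4 - d1 + 2 = -17/2
Walk from origin (0, 0):
  seg 1: down by d10 = 1157/15 → (0, -1157/15)
  seg 2: right by d7 = 181/15 → (181/15, -1157/15)
  seg 3: right by d8 = 51/4 → (1489/60, -1157/15)
  seg 4: down by d10 = 1157/15 → (1489/60, -2314/15)
  seg 5: right by d7 = 181/15 → (2213/60, -2314/15)
  seg 6: left by d4 = 3/2 → (2123/60, -2314/15)
  seg 7: right by d9 = 181/30 → (497/12, -2314/15)
  seg 8: right by d8 = 51/4 → (325/6, -2314/15)
  seg 9: left by d2 = 1 → (319/6, -2314/15)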